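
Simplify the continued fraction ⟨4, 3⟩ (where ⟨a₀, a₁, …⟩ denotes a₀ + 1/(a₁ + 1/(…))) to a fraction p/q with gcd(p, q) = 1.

13/3

a_0 = 4: 4/1
a_1 = 3: 13/3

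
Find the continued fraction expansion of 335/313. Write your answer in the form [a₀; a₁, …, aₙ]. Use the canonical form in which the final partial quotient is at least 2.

[1; 14, 4, 2, 2]

Repeatedly divide and take the remainder:
335 ÷ 313 → quotient 1, remainder 22
313 ÷ 22 → quotient 14, remainder 5
22 ÷ 5 → quotient 4, remainder 2
5 ÷ 2 → quotient 2, remainder 1
2 ÷ 1 → quotient 2, remainder 0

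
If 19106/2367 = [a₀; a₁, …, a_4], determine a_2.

1

⌊19106/2367⌋ = 8, remainder 170
⌊2367/170⌋ = 13, remainder 157
⌊170/157⌋ = 1, remainder 13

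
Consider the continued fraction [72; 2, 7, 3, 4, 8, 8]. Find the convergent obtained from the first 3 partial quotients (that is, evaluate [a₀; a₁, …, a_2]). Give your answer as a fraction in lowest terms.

1087/15

a_0 = 72: 72/1
a_1 = 2: 145/2
a_2 = 7: 1087/15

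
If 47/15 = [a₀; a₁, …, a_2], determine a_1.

Repeatedly divide and take the remainder:
⌊47/15⌋ = 3, remainder 2
⌊15/2⌋ = 7, remainder 1

7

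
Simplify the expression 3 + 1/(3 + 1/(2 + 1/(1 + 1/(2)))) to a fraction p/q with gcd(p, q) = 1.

a_0 = 3: 3/1
a_1 = 3: 10/3
a_2 = 2: 23/7
a_3 = 1: 33/10
a_4 = 2: 89/27

89/27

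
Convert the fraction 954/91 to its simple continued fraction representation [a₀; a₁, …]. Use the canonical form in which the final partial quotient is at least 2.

[10; 2, 14, 1, 2]

954 ÷ 91 → quotient 10, remainder 44
91 ÷ 44 → quotient 2, remainder 3
44 ÷ 3 → quotient 14, remainder 2
3 ÷ 2 → quotient 1, remainder 1
2 ÷ 1 → quotient 2, remainder 0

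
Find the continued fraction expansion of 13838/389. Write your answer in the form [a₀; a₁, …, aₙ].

[35; 1, 1, 2, 1, 10, 2, 2]

⌊13838/389⌋ = 35, remainder 223
⌊389/223⌋ = 1, remainder 166
⌊223/166⌋ = 1, remainder 57
⌊166/57⌋ = 2, remainder 52
⌊57/52⌋ = 1, remainder 5
⌊52/5⌋ = 10, remainder 2
⌊5/2⌋ = 2, remainder 1
⌊2/1⌋ = 2, remainder 0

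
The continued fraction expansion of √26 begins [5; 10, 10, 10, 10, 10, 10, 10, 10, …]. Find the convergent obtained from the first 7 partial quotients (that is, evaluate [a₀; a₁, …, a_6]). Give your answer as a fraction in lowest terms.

Start with 10.
10 + 1/(10/1) = 10 + 1/10 = 101/10
10 + 1/(101/10) = 10 + 10/101 = 1020/101
10 + 1/(1020/101) = 10 + 101/1020 = 10301/1020
10 + 1/(10301/1020) = 10 + 1020/10301 = 104030/10301
10 + 1/(104030/10301) = 10 + 10301/104030 = 1050601/104030
5 + 1/(1050601/104030) = 5 + 104030/1050601 = 5357035/1050601

5357035/1050601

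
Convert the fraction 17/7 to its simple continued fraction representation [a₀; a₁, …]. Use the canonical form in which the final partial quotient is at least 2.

⌊17/7⌋ = 2, remainder 3
⌊7/3⌋ = 2, remainder 1
⌊3/1⌋ = 3, remainder 0

[2; 2, 3]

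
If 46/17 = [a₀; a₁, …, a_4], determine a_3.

⌊46/17⌋ = 2, remainder 12
⌊17/12⌋ = 1, remainder 5
⌊12/5⌋ = 2, remainder 2
⌊5/2⌋ = 2, remainder 1

2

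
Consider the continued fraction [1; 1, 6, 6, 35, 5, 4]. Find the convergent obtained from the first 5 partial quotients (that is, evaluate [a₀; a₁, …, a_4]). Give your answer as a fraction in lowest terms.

Start with 35.
6 + 1/(35/1) = 6 + 1/35 = 211/35
6 + 1/(211/35) = 6 + 35/211 = 1301/211
1 + 1/(1301/211) = 1 + 211/1301 = 1512/1301
1 + 1/(1512/1301) = 1 + 1301/1512 = 2813/1512

2813/1512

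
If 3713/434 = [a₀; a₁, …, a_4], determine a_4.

48

⌊3713/434⌋ = 8, remainder 241
⌊434/241⌋ = 1, remainder 193
⌊241/193⌋ = 1, remainder 48
⌊193/48⌋ = 4, remainder 1
⌊48/1⌋ = 48, remainder 0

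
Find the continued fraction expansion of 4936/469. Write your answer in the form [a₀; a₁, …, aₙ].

Apply division with remainder until the remainder is 0:
4936 = 10·469 + 246, so a_0 = 10
469 = 1·246 + 223, so a_1 = 1
246 = 1·223 + 23, so a_2 = 1
223 = 9·23 + 16, so a_3 = 9
23 = 1·16 + 7, so a_4 = 1
16 = 2·7 + 2, so a_5 = 2
7 = 3·2 + 1, so a_6 = 3
2 = 2·1 + 0, so a_7 = 2

[10; 1, 1, 9, 1, 2, 3, 2]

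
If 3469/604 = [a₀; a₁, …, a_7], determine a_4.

8

Apply division with remainder until the remainder is 0:
3469 ÷ 604 → quotient 5, remainder 449
604 ÷ 449 → quotient 1, remainder 155
449 ÷ 155 → quotient 2, remainder 139
155 ÷ 139 → quotient 1, remainder 16
139 ÷ 16 → quotient 8, remainder 11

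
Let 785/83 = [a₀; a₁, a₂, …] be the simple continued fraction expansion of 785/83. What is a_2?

Run the Euclidean algorithm, recording each quotient:
785 = 9·83 + 38, so a_0 = 9
83 = 2·38 + 7, so a_1 = 2
38 = 5·7 + 3, so a_2 = 5

5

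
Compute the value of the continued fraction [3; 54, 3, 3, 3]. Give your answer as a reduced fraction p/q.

Start with 3.
3 + 1/(3/1) = 3 + 1/3 = 10/3
3 + 1/(10/3) = 3 + 3/10 = 33/10
54 + 1/(33/10) = 54 + 10/33 = 1792/33
3 + 1/(1792/33) = 3 + 33/1792 = 5409/1792

5409/1792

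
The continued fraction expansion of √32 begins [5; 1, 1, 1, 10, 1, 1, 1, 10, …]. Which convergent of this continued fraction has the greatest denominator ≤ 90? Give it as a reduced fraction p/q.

379/67

a_0 = 5: 5/1  (≤ bound)
a_1 = 1: 6/1  (≤ bound)
a_2 = 1: 11/2  (≤ bound)
a_3 = 1: 17/3  (≤ bound)
a_4 = 10: 181/32  (≤ bound)
a_5 = 1: 198/35  (≤ bound)
a_6 = 1: 379/67  (≤ bound)
a_7 = 1: 577/102  (> 90, stop)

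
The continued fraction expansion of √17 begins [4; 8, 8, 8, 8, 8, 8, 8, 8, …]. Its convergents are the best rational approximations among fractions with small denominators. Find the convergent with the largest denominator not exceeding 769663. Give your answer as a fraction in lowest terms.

1166876/283009

a_0 = 4: 4/1  (≤ bound)
a_1 = 8: 33/8  (≤ bound)
a_2 = 8: 268/65  (≤ bound)
a_3 = 8: 2177/528  (≤ bound)
a_4 = 8: 17684/4289  (≤ bound)
a_5 = 8: 143649/34840  (≤ bound)
a_6 = 8: 1166876/283009  (≤ bound)
a_7 = 8: 9478657/2298912  (> 769663, stop)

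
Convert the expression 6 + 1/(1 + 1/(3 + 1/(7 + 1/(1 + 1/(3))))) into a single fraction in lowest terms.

a_0 = 6: 6/1
a_1 = 1: 7/1
a_2 = 3: 27/4
a_3 = 7: 196/29
a_4 = 1: 223/33
a_5 = 3: 865/128

865/128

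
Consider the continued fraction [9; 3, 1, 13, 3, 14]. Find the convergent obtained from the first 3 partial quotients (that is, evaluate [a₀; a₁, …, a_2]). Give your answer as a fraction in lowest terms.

37/4

Compute successive convergents:
a_0 = 9: 9/1
a_1 = 3: 28/3
a_2 = 1: 37/4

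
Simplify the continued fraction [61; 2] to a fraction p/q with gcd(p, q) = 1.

123/2

Use the convergent recurrence hₖ = aₖ·hₖ₋₁ + hₖ₋₂ (and likewise for the denominators kₖ):
a_0 = 61: 61/1
a_1 = 2: 123/2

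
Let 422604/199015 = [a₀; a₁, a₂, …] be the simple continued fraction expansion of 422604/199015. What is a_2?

10

Apply division with remainder until the remainder is 0:
422604 = 2·199015 + 24574, so a_0 = 2
199015 = 8·24574 + 2423, so a_1 = 8
24574 = 10·2423 + 344, so a_2 = 10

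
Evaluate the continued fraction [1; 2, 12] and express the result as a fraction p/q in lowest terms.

37/25

Collapse the nested fraction from the inside out:
Start with 12.
2 + 1/(12/1) = 2 + 1/12 = 25/12
1 + 1/(25/12) = 1 + 12/25 = 37/25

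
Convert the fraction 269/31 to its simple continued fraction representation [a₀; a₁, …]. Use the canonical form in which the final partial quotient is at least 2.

Apply division with remainder until the remainder is 0:
269 ÷ 31 → quotient 8, remainder 21
31 ÷ 21 → quotient 1, remainder 10
21 ÷ 10 → quotient 2, remainder 1
10 ÷ 1 → quotient 10, remainder 0

[8; 1, 2, 10]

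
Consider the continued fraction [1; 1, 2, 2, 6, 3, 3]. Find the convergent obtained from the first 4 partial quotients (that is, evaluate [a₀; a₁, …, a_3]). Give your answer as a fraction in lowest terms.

Start with 2.
2 + 1/(2/1) = 2 + 1/2 = 5/2
1 + 1/(5/2) = 1 + 2/5 = 7/5
1 + 1/(7/5) = 1 + 5/7 = 12/7

12/7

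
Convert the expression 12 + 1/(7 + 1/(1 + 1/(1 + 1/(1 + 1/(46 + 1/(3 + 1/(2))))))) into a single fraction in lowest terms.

91670/7557

Start with 2.
3 + 1/(2/1) = 3 + 1/2 = 7/2
46 + 1/(7/2) = 46 + 2/7 = 324/7
1 + 1/(324/7) = 1 + 7/324 = 331/324
1 + 1/(331/324) = 1 + 324/331 = 655/331
1 + 1/(655/331) = 1 + 331/655 = 986/655
7 + 1/(986/655) = 7 + 655/986 = 7557/986
12 + 1/(7557/986) = 12 + 986/7557 = 91670/7557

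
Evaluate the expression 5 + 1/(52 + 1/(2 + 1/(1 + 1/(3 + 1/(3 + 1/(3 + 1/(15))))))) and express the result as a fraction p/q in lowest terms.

478571/95350

a_0 = 5: 5/1
a_1 = 52: 261/52
a_2 = 2: 527/105
a_3 = 1: 788/157
a_4 = 3: 2891/576
a_5 = 3: 9461/1885
a_6 = 3: 31274/6231
a_7 = 15: 478571/95350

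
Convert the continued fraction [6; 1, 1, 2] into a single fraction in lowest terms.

33/5

Collapse the nested fraction from the inside out:
Start with 2.
1 + 1/(2/1) = 1 + 1/2 = 3/2
1 + 1/(3/2) = 1 + 2/3 = 5/3
6 + 1/(5/3) = 6 + 3/5 = 33/5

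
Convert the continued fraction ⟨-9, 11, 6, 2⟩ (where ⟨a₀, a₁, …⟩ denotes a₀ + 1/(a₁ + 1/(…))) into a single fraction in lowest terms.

Start with 2.
6 + 1/(2/1) = 6 + 1/2 = 13/2
11 + 1/(13/2) = 11 + 2/13 = 145/13
-9 + 1/(145/13) = -9 + 13/145 = -1292/145

-1292/145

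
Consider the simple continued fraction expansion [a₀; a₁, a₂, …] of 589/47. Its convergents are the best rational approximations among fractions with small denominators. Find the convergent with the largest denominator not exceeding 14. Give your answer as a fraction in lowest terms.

25/2

a_0 = 12: 12/1  (≤ bound)
a_1 = 1: 13/1  (≤ bound)
a_2 = 1: 25/2  (≤ bound)
a_3 = 7: 188/15  (> 14, stop)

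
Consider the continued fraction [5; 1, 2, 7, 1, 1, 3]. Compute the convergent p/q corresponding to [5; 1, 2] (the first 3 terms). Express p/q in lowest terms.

17/3

a_0 = 5: 5/1
a_1 = 1: 6/1
a_2 = 2: 17/3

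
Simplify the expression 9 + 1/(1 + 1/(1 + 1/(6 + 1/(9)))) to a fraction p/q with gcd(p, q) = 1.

1135/119

Starting at the tail and folding back:
Start with 9.
6 + 1/(9/1) = 6 + 1/9 = 55/9
1 + 1/(55/9) = 1 + 9/55 = 64/55
1 + 1/(64/55) = 1 + 55/64 = 119/64
9 + 1/(119/64) = 9 + 64/119 = 1135/119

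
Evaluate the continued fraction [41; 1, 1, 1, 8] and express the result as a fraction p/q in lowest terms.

Compute successive convergents:
a_0 = 41: 41/1
a_1 = 1: 42/1
a_2 = 1: 83/2
a_3 = 1: 125/3
a_4 = 8: 1083/26

1083/26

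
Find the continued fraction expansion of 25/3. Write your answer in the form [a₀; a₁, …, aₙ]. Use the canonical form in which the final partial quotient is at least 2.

⌊25/3⌋ = 8, remainder 1
⌊3/1⌋ = 3, remainder 0

[8; 3]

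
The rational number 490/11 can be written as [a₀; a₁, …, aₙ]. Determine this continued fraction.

Apply division with remainder until the remainder is 0:
490 ÷ 11 → quotient 44, remainder 6
11 ÷ 6 → quotient 1, remainder 5
6 ÷ 5 → quotient 1, remainder 1
5 ÷ 1 → quotient 5, remainder 0

[44; 1, 1, 5]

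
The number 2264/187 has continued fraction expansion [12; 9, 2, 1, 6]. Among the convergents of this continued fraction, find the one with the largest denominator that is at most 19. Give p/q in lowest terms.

230/19

a_0 = 12: 12/1  (≤ bound)
a_1 = 9: 109/9  (≤ bound)
a_2 = 2: 230/19  (≤ bound)
a_3 = 1: 339/28  (> 19, stop)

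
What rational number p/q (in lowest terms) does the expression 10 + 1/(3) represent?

a_0 = 10: 10/1
a_1 = 3: 31/3

31/3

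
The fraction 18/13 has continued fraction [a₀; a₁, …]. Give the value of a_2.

18 = 1·13 + 5, so a_0 = 1
13 = 2·5 + 3, so a_1 = 2
5 = 1·3 + 2, so a_2 = 1

1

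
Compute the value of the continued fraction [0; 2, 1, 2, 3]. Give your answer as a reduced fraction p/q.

Start with 3.
2 + 1/(3/1) = 2 + 1/3 = 7/3
1 + 1/(7/3) = 1 + 3/7 = 10/7
2 + 1/(10/7) = 2 + 7/10 = 27/10
0 + 1/(27/10) = 0 + 10/27 = 10/27

10/27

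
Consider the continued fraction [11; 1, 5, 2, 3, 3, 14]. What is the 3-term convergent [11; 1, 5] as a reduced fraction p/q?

71/6

Build up convergents one term at a time:
a_0 = 11: 11/1
a_1 = 1: 12/1
a_2 = 5: 71/6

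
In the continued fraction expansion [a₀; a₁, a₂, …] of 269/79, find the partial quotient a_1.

269 = 3·79 + 32, so a_0 = 3
79 = 2·32 + 15, so a_1 = 2

2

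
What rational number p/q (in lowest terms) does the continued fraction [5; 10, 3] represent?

Start with 3.
10 + 1/(3/1) = 10 + 1/3 = 31/3
5 + 1/(31/3) = 5 + 3/31 = 158/31

158/31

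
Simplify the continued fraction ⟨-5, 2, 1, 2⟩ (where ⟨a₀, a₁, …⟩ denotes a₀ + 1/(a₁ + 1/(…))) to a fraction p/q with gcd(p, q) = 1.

Start with 2.
1 + 1/(2/1) = 1 + 1/2 = 3/2
2 + 1/(3/2) = 2 + 2/3 = 8/3
-5 + 1/(8/3) = -5 + 3/8 = -37/8

-37/8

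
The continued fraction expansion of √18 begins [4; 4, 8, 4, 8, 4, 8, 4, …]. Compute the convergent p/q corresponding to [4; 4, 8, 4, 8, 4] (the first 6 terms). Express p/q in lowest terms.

19601/4620

a_0 = 4: 4/1
a_1 = 4: 17/4
a_2 = 8: 140/33
a_3 = 4: 577/136
a_4 = 8: 4756/1121
a_5 = 4: 19601/4620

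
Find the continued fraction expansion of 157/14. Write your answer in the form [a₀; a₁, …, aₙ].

Repeatedly divide and take the remainder:
⌊157/14⌋ = 11, remainder 3
⌊14/3⌋ = 4, remainder 2
⌊3/2⌋ = 1, remainder 1
⌊2/1⌋ = 2, remainder 0

[11; 4, 1, 2]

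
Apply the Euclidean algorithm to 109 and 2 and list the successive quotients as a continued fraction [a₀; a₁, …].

[54; 2]

109 = 54·2 + 1, so a_0 = 54
2 = 2·1 + 0, so a_1 = 2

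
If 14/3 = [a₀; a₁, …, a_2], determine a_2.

2

14 ÷ 3 → quotient 4, remainder 2
3 ÷ 2 → quotient 1, remainder 1
2 ÷ 1 → quotient 2, remainder 0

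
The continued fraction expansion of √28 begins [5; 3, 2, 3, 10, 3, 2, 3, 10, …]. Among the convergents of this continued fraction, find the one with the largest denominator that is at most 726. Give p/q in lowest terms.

List convergents until the denominator exceeds the bound:
a_0 = 5: 5/1  (≤ bound)
a_1 = 3: 16/3  (≤ bound)
a_2 = 2: 37/7  (≤ bound)
a_3 = 3: 127/24  (≤ bound)
a_4 = 10: 1307/247  (≤ bound)
a_5 = 3: 4048/765  (> 726, stop)

1307/247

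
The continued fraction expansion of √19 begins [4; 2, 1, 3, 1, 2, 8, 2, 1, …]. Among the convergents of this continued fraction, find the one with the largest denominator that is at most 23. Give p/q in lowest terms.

61/14

a_0 = 4: 4/1  (≤ bound)
a_1 = 2: 9/2  (≤ bound)
a_2 = 1: 13/3  (≤ bound)
a_3 = 3: 48/11  (≤ bound)
a_4 = 1: 61/14  (≤ bound)
a_5 = 2: 170/39  (> 23, stop)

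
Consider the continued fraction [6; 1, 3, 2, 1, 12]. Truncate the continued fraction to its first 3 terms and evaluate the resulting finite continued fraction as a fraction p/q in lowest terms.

Start with 3.
1 + 1/(3/1) = 1 + 1/3 = 4/3
6 + 1/(4/3) = 6 + 3/4 = 27/4

27/4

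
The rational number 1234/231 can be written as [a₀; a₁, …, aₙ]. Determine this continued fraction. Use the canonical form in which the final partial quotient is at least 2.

[5; 2, 1, 12, 6]

Apply division with remainder until the remainder is 0:
1234 ÷ 231 → quotient 5, remainder 79
231 ÷ 79 → quotient 2, remainder 73
79 ÷ 73 → quotient 1, remainder 6
73 ÷ 6 → quotient 12, remainder 1
6 ÷ 1 → quotient 6, remainder 0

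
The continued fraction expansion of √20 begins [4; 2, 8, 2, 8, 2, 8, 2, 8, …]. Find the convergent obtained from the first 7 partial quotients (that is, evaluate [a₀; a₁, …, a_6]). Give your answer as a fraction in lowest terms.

24476/5473

Collapse the nested fraction from the inside out:
Start with 8.
2 + 1/(8/1) = 2 + 1/8 = 17/8
8 + 1/(17/8) = 8 + 8/17 = 144/17
2 + 1/(144/17) = 2 + 17/144 = 305/144
8 + 1/(305/144) = 8 + 144/305 = 2584/305
2 + 1/(2584/305) = 2 + 305/2584 = 5473/2584
4 + 1/(5473/2584) = 4 + 2584/5473 = 24476/5473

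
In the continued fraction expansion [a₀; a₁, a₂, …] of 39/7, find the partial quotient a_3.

3

39 ÷ 7 → quotient 5, remainder 4
7 ÷ 4 → quotient 1, remainder 3
4 ÷ 3 → quotient 1, remainder 1
3 ÷ 1 → quotient 3, remainder 0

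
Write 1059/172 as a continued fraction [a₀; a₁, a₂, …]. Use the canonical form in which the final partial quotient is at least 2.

Run the Euclidean algorithm, recording each quotient:
1059 = 6·172 + 27, so a_0 = 6
172 = 6·27 + 10, so a_1 = 6
27 = 2·10 + 7, so a_2 = 2
10 = 1·7 + 3, so a_3 = 1
7 = 2·3 + 1, so a_4 = 2
3 = 3·1 + 0, so a_5 = 3

[6; 6, 2, 1, 2, 3]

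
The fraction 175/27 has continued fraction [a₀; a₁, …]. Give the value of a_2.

13

⌊175/27⌋ = 6, remainder 13
⌊27/13⌋ = 2, remainder 1
⌊13/1⌋ = 13, remainder 0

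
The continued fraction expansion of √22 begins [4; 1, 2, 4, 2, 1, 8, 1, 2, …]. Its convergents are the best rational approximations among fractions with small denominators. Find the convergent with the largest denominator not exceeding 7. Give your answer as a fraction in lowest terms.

14/3

a_0 = 4: 4/1  (≤ bound)
a_1 = 1: 5/1  (≤ bound)
a_2 = 2: 14/3  (≤ bound)
a_3 = 4: 61/13  (> 7, stop)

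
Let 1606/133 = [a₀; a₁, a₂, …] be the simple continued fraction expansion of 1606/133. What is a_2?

Apply division with remainder until the remainder is 0:
⌊1606/133⌋ = 12, remainder 10
⌊133/10⌋ = 13, remainder 3
⌊10/3⌋ = 3, remainder 1

3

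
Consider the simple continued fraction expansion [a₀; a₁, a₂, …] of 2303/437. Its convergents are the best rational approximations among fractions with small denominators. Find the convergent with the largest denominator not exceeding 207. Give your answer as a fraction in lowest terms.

List convergents until the denominator exceeds the bound:
a_0 = 5: 5/1  (≤ bound)
a_1 = 3: 16/3  (≤ bound)
a_2 = 1: 21/4  (≤ bound)
a_3 = 2: 58/11  (≤ bound)
a_4 = 2: 137/26  (≤ bound)
a_5 = 1: 195/37  (≤ bound)
a_6 = 2: 527/100  (≤ bound)
a_7 = 4: 2303/437  (> 207, stop)

527/100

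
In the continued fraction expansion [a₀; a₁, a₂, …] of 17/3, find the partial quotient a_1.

⌊17/3⌋ = 5, remainder 2
⌊3/2⌋ = 1, remainder 1

1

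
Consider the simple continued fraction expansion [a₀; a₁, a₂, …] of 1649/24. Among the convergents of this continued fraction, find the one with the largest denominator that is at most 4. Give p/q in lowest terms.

206/3

List convergents until the denominator exceeds the bound:
a_0 = 68: 68/1  (≤ bound)
a_1 = 1: 69/1  (≤ bound)
a_2 = 2: 206/3  (≤ bound)
a_3 = 2: 481/7  (> 4, stop)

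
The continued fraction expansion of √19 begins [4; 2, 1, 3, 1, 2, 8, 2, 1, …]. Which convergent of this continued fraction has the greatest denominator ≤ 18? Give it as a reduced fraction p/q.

61/14

a_0 = 4: 4/1  (≤ bound)
a_1 = 2: 9/2  (≤ bound)
a_2 = 1: 13/3  (≤ bound)
a_3 = 3: 48/11  (≤ bound)
a_4 = 1: 61/14  (≤ bound)
a_5 = 2: 170/39  (> 18, stop)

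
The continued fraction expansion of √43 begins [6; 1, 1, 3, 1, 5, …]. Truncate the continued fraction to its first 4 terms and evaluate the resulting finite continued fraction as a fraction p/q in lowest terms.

Work from the innermost term outward:
Start with 3.
1 + 1/(3/1) = 1 + 1/3 = 4/3
1 + 1/(4/3) = 1 + 3/4 = 7/4
6 + 1/(7/4) = 6 + 4/7 = 46/7

46/7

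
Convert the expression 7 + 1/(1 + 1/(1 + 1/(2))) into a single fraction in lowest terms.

38/5

Start with 2.
1 + 1/(2/1) = 1 + 1/2 = 3/2
1 + 1/(3/2) = 1 + 2/3 = 5/3
7 + 1/(5/3) = 7 + 3/5 = 38/5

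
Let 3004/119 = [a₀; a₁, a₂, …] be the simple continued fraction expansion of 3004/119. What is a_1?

4

3004 = 25·119 + 29, so a_0 = 25
119 = 4·29 + 3, so a_1 = 4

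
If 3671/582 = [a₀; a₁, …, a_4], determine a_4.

3671 ÷ 582 → quotient 6, remainder 179
582 ÷ 179 → quotient 3, remainder 45
179 ÷ 45 → quotient 3, remainder 44
45 ÷ 44 → quotient 1, remainder 1
44 ÷ 1 → quotient 44, remainder 0

44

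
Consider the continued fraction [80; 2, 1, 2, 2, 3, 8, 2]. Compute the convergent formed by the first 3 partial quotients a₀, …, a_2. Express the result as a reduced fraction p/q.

Start with 1.
2 + 1/(1/1) = 2 + 1/1 = 3/1
80 + 1/(3/1) = 80 + 1/3 = 241/3

241/3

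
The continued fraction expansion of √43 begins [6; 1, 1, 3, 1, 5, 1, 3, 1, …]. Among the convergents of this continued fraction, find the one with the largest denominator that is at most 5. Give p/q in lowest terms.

a_0 = 6: 6/1  (≤ bound)
a_1 = 1: 7/1  (≤ bound)
a_2 = 1: 13/2  (≤ bound)
a_3 = 3: 46/7  (> 5, stop)

13/2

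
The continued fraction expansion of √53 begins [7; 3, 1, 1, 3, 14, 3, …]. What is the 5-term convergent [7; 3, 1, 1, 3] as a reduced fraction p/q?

182/25

Build up convergents one term at a time:
a_0 = 7: 7/1
a_1 = 3: 22/3
a_2 = 1: 29/4
a_3 = 1: 51/7
a_4 = 3: 182/25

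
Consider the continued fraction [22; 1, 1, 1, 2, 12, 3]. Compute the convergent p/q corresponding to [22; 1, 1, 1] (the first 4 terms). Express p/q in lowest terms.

Starting at the tail and folding back:
Start with 1.
1 + 1/(1/1) = 1 + 1/1 = 2/1
1 + 1/(2/1) = 1 + 1/2 = 3/2
22 + 1/(3/2) = 22 + 2/3 = 68/3

68/3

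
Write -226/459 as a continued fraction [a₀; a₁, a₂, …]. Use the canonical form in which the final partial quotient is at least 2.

[-1; 1, 1, 32, 3, 2]

-226 = -1·459 + 233, so a_0 = -1
459 = 1·233 + 226, so a_1 = 1
233 = 1·226 + 7, so a_2 = 1
226 = 32·7 + 2, so a_3 = 32
7 = 3·2 + 1, so a_4 = 3
2 = 2·1 + 0, so a_5 = 2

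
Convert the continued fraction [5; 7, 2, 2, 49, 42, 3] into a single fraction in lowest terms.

Starting at the tail and folding back:
Start with 3.
42 + 1/(3/1) = 42 + 1/3 = 127/3
49 + 1/(127/3) = 49 + 3/127 = 6226/127
2 + 1/(6226/127) = 2 + 127/6226 = 12579/6226
2 + 1/(12579/6226) = 2 + 6226/12579 = 31384/12579
7 + 1/(31384/12579) = 7 + 12579/31384 = 232267/31384
5 + 1/(232267/31384) = 5 + 31384/232267 = 1192719/232267

1192719/232267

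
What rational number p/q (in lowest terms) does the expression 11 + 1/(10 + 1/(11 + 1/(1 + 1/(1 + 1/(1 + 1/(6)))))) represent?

26083/2350

Build up convergents one term at a time:
a_0 = 11: 11/1
a_1 = 10: 111/10
a_2 = 11: 1232/111
a_3 = 1: 1343/121
a_4 = 1: 2575/232
a_5 = 1: 3918/353
a_6 = 6: 26083/2350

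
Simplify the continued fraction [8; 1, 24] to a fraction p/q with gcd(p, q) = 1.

224/25

a_0 = 8: 8/1
a_1 = 1: 9/1
a_2 = 24: 224/25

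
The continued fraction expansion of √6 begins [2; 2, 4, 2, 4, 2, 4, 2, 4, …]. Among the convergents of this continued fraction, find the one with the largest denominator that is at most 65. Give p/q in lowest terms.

a_0 = 2: 2/1  (≤ bound)
a_1 = 2: 5/2  (≤ bound)
a_2 = 4: 22/9  (≤ bound)
a_3 = 2: 49/20  (≤ bound)
a_4 = 4: 218/89  (> 65, stop)

49/20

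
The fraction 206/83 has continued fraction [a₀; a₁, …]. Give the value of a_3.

Run the Euclidean algorithm, recording each quotient:
206 ÷ 83 → quotient 2, remainder 40
83 ÷ 40 → quotient 2, remainder 3
40 ÷ 3 → quotient 13, remainder 1
3 ÷ 1 → quotient 3, remainder 0

3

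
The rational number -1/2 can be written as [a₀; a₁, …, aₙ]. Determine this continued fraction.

[-1; 2]

⌊-1/2⌋ = -1, remainder 1
⌊2/1⌋ = 2, remainder 0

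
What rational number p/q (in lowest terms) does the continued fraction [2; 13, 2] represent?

56/27

Start with 2.
13 + 1/(2/1) = 13 + 1/2 = 27/2
2 + 1/(27/2) = 2 + 2/27 = 56/27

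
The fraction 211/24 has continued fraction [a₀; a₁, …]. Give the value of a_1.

1

Apply division with remainder until the remainder is 0:
211 = 8·24 + 19, so a_0 = 8
24 = 1·19 + 5, so a_1 = 1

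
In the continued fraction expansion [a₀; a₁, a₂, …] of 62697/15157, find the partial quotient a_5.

1

Run the Euclidean algorithm, recording each quotient:
⌊62697/15157⌋ = 4, remainder 2069
⌊15157/2069⌋ = 7, remainder 674
⌊2069/674⌋ = 3, remainder 47
⌊674/47⌋ = 14, remainder 16
⌊47/16⌋ = 2, remainder 15
⌊16/15⌋ = 1, remainder 1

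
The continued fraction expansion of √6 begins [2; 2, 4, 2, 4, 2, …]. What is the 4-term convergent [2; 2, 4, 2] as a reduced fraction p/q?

49/20

Compute successive convergents:
a_0 = 2: 2/1
a_1 = 2: 5/2
a_2 = 4: 22/9
a_3 = 2: 49/20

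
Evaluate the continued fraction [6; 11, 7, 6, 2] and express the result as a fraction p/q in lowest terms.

Start with 2.
6 + 1/(2/1) = 6 + 1/2 = 13/2
7 + 1/(13/2) = 7 + 2/13 = 93/13
11 + 1/(93/13) = 11 + 13/93 = 1036/93
6 + 1/(1036/93) = 6 + 93/1036 = 6309/1036

6309/1036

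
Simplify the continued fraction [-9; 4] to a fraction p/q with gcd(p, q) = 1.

-35/4

Compute successive convergents:
a_0 = -9: -9/1
a_1 = 4: -35/4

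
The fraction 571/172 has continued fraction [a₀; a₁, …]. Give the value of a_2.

⌊571/172⌋ = 3, remainder 55
⌊172/55⌋ = 3, remainder 7
⌊55/7⌋ = 7, remainder 6

7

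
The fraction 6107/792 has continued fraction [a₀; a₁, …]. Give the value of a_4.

5

⌊6107/792⌋ = 7, remainder 563
⌊792/563⌋ = 1, remainder 229
⌊563/229⌋ = 2, remainder 105
⌊229/105⌋ = 2, remainder 19
⌊105/19⌋ = 5, remainder 10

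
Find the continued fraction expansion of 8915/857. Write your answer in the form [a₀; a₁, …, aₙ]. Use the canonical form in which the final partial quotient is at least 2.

⌊8915/857⌋ = 10, remainder 345
⌊857/345⌋ = 2, remainder 167
⌊345/167⌋ = 2, remainder 11
⌊167/11⌋ = 15, remainder 2
⌊11/2⌋ = 5, remainder 1
⌊2/1⌋ = 2, remainder 0

[10; 2, 2, 15, 5, 2]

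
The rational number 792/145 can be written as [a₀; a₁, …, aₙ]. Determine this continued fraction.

Repeatedly divide and take the remainder:
⌊792/145⌋ = 5, remainder 67
⌊145/67⌋ = 2, remainder 11
⌊67/11⌋ = 6, remainder 1
⌊11/1⌋ = 11, remainder 0

[5; 2, 6, 11]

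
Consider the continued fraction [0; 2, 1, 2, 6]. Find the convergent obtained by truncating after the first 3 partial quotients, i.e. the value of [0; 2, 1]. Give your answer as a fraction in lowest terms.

1/3

Use the convergent recurrence hₖ = aₖ·hₖ₋₁ + hₖ₋₂ (and likewise for the denominators kₖ):
a_0 = 0: 0/1
a_1 = 2: 1/2
a_2 = 1: 1/3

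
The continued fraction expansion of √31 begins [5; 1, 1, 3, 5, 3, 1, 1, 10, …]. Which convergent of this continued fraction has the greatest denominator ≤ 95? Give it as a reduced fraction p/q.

206/37

a_0 = 5: 5/1  (≤ bound)
a_1 = 1: 6/1  (≤ bound)
a_2 = 1: 11/2  (≤ bound)
a_3 = 3: 39/7  (≤ bound)
a_4 = 5: 206/37  (≤ bound)
a_5 = 3: 657/118  (> 95, stop)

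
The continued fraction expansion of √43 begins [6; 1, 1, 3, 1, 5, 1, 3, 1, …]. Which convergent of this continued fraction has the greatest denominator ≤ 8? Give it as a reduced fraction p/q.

List convergents until the denominator exceeds the bound:
a_0 = 6: 6/1  (≤ bound)
a_1 = 1: 7/1  (≤ bound)
a_2 = 1: 13/2  (≤ bound)
a_3 = 3: 46/7  (≤ bound)
a_4 = 1: 59/9  (> 8, stop)

46/7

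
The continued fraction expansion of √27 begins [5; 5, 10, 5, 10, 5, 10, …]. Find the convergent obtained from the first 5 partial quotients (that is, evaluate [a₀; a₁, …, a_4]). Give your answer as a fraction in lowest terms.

13775/2651

a_0 = 5: 5/1
a_1 = 5: 26/5
a_2 = 10: 265/51
a_3 = 5: 1351/260
a_4 = 10: 13775/2651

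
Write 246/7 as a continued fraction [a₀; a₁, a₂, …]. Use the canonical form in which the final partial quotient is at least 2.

[35; 7]

Run the Euclidean algorithm, recording each quotient:
⌊246/7⌋ = 35, remainder 1
⌊7/1⌋ = 7, remainder 0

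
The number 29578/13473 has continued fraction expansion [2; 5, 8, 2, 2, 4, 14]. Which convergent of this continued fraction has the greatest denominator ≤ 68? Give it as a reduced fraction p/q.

90/41

a_0 = 2: 2/1  (≤ bound)
a_1 = 5: 11/5  (≤ bound)
a_2 = 8: 90/41  (≤ bound)
a_3 = 2: 191/87  (> 68, stop)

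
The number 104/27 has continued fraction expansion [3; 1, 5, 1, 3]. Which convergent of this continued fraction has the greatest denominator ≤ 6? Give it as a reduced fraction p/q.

23/6

List convergents until the denominator exceeds the bound:
a_0 = 3: 3/1  (≤ bound)
a_1 = 1: 4/1  (≤ bound)
a_2 = 5: 23/6  (≤ bound)
a_3 = 1: 27/7  (> 6, stop)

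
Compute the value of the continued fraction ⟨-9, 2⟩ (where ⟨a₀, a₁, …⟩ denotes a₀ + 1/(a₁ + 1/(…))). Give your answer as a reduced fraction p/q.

a_0 = -9: -9/1
a_1 = 2: -17/2

-17/2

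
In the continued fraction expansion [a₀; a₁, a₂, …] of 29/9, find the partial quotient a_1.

⌊29/9⌋ = 3, remainder 2
⌊9/2⌋ = 4, remainder 1

4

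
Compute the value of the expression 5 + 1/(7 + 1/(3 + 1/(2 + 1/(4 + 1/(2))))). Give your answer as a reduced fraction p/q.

2584/503

Work from the innermost term outward:
Start with 2.
4 + 1/(2/1) = 4 + 1/2 = 9/2
2 + 1/(9/2) = 2 + 2/9 = 20/9
3 + 1/(20/9) = 3 + 9/20 = 69/20
7 + 1/(69/20) = 7 + 20/69 = 503/69
5 + 1/(503/69) = 5 + 69/503 = 2584/503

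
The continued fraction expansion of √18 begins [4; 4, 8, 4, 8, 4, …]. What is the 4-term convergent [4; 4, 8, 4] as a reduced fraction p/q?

577/136

Start with 4.
8 + 1/(4/1) = 8 + 1/4 = 33/4
4 + 1/(33/4) = 4 + 4/33 = 136/33
4 + 1/(136/33) = 4 + 33/136 = 577/136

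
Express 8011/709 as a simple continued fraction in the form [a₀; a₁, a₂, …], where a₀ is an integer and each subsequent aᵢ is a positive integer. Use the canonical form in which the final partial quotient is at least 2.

Repeatedly divide and take the remainder:
8011 ÷ 709 → quotient 11, remainder 212
709 ÷ 212 → quotient 3, remainder 73
212 ÷ 73 → quotient 2, remainder 66
73 ÷ 66 → quotient 1, remainder 7
66 ÷ 7 → quotient 9, remainder 3
7 ÷ 3 → quotient 2, remainder 1
3 ÷ 1 → quotient 3, remainder 0

[11; 3, 2, 1, 9, 2, 3]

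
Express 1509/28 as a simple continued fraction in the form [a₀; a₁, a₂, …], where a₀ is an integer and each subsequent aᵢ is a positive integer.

[53; 1, 8, 3]

Repeatedly divide and take the remainder:
⌊1509/28⌋ = 53, remainder 25
⌊28/25⌋ = 1, remainder 3
⌊25/3⌋ = 8, remainder 1
⌊3/1⌋ = 3, remainder 0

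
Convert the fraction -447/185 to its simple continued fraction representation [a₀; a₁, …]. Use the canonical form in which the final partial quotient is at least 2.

Repeatedly divide and take the remainder:
-447 = -3·185 + 108, so a_0 = -3
185 = 1·108 + 77, so a_1 = 1
108 = 1·77 + 31, so a_2 = 1
77 = 2·31 + 15, so a_3 = 2
31 = 2·15 + 1, so a_4 = 2
15 = 15·1 + 0, so a_5 = 15

[-3; 1, 1, 2, 2, 15]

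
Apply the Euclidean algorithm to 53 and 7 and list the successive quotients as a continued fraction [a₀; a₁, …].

Run the Euclidean algorithm, recording each quotient:
53 ÷ 7 → quotient 7, remainder 4
7 ÷ 4 → quotient 1, remainder 3
4 ÷ 3 → quotient 1, remainder 1
3 ÷ 1 → quotient 3, remainder 0

[7; 1, 1, 3]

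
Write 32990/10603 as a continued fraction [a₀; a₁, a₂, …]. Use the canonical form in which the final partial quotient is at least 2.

⌊32990/10603⌋ = 3, remainder 1181
⌊10603/1181⌋ = 8, remainder 1155
⌊1181/1155⌋ = 1, remainder 26
⌊1155/26⌋ = 44, remainder 11
⌊26/11⌋ = 2, remainder 4
⌊11/4⌋ = 2, remainder 3
⌊4/3⌋ = 1, remainder 1
⌊3/1⌋ = 3, remainder 0

[3; 8, 1, 44, 2, 2, 1, 3]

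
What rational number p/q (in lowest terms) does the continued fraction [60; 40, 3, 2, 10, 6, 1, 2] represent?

3581441/59666

Starting at the tail and folding back:
Start with 2.
1 + 1/(2/1) = 1 + 1/2 = 3/2
6 + 1/(3/2) = 6 + 2/3 = 20/3
10 + 1/(20/3) = 10 + 3/20 = 203/20
2 + 1/(203/20) = 2 + 20/203 = 426/203
3 + 1/(426/203) = 3 + 203/426 = 1481/426
40 + 1/(1481/426) = 40 + 426/1481 = 59666/1481
60 + 1/(59666/1481) = 60 + 1481/59666 = 3581441/59666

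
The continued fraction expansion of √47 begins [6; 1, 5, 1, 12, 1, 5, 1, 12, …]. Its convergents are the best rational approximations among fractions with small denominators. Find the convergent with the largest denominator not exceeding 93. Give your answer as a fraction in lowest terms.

617/90

a_0 = 6: 6/1  (≤ bound)
a_1 = 1: 7/1  (≤ bound)
a_2 = 5: 41/6  (≤ bound)
a_3 = 1: 48/7  (≤ bound)
a_4 = 12: 617/90  (≤ bound)
a_5 = 1: 665/97  (> 93, stop)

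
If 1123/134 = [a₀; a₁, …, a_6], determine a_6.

Repeatedly divide and take the remainder:
1123 = 8·134 + 51, so a_0 = 8
134 = 2·51 + 32, so a_1 = 2
51 = 1·32 + 19, so a_2 = 1
32 = 1·19 + 13, so a_3 = 1
19 = 1·13 + 6, so a_4 = 1
13 = 2·6 + 1, so a_5 = 2
6 = 6·1 + 0, so a_6 = 6

6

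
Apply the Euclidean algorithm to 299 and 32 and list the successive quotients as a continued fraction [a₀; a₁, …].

[9; 2, 1, 10]

Run the Euclidean algorithm, recording each quotient:
299 = 9·32 + 11, so a_0 = 9
32 = 2·11 + 10, so a_1 = 2
11 = 1·10 + 1, so a_2 = 1
10 = 10·1 + 0, so a_3 = 10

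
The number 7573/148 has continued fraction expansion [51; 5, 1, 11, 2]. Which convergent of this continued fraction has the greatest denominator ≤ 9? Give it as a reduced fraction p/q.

a_0 = 51: 51/1  (≤ bound)
a_1 = 5: 256/5  (≤ bound)
a_2 = 1: 307/6  (≤ bound)
a_3 = 11: 3633/71  (> 9, stop)

307/6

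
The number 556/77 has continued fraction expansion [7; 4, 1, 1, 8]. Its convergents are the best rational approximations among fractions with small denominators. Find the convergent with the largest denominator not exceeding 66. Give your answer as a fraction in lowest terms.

List convergents until the denominator exceeds the bound:
a_0 = 7: 7/1  (≤ bound)
a_1 = 4: 29/4  (≤ bound)
a_2 = 1: 36/5  (≤ bound)
a_3 = 1: 65/9  (≤ bound)
a_4 = 8: 556/77  (> 66, stop)

65/9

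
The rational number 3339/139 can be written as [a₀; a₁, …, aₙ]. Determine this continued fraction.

3339 ÷ 139 → quotient 24, remainder 3
139 ÷ 3 → quotient 46, remainder 1
3 ÷ 1 → quotient 3, remainder 0

[24; 46, 3]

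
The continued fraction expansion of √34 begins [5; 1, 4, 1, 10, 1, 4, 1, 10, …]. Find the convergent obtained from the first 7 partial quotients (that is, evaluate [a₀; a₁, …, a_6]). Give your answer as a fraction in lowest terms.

Compute successive convergents:
a_0 = 5: 5/1
a_1 = 1: 6/1
a_2 = 4: 29/5
a_3 = 1: 35/6
a_4 = 10: 379/65
a_5 = 1: 414/71
a_6 = 4: 2035/349

2035/349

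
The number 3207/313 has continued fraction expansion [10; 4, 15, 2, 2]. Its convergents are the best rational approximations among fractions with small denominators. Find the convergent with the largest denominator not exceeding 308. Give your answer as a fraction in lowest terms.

1291/126

a_0 = 10: 10/1  (≤ bound)
a_1 = 4: 41/4  (≤ bound)
a_2 = 15: 625/61  (≤ bound)
a_3 = 2: 1291/126  (≤ bound)
a_4 = 2: 3207/313  (> 308, stop)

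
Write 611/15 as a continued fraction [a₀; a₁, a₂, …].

611 ÷ 15 → quotient 40, remainder 11
15 ÷ 11 → quotient 1, remainder 4
11 ÷ 4 → quotient 2, remainder 3
4 ÷ 3 → quotient 1, remainder 1
3 ÷ 1 → quotient 3, remainder 0

[40; 1, 2, 1, 3]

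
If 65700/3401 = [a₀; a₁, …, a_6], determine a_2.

6

65700 = 19·3401 + 1081, so a_0 = 19
3401 = 3·1081 + 158, so a_1 = 3
1081 = 6·158 + 133, so a_2 = 6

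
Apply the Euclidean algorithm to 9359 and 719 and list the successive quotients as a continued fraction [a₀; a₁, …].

Apply division with remainder until the remainder is 0:
9359 ÷ 719 → quotient 13, remainder 12
719 ÷ 12 → quotient 59, remainder 11
12 ÷ 11 → quotient 1, remainder 1
11 ÷ 1 → quotient 11, remainder 0

[13; 59, 1, 11]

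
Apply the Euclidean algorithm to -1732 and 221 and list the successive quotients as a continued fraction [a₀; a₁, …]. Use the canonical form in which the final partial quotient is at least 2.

Apply division with remainder until the remainder is 0:
⌊-1732/221⌋ = -8, remainder 36
⌊221/36⌋ = 6, remainder 5
⌊36/5⌋ = 7, remainder 1
⌊5/1⌋ = 5, remainder 0

[-8; 6, 7, 5]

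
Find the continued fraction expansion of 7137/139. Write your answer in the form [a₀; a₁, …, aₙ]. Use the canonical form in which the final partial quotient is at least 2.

⌊7137/139⌋ = 51, remainder 48
⌊139/48⌋ = 2, remainder 43
⌊48/43⌋ = 1, remainder 5
⌊43/5⌋ = 8, remainder 3
⌊5/3⌋ = 1, remainder 2
⌊3/2⌋ = 1, remainder 1
⌊2/1⌋ = 2, remainder 0

[51; 2, 1, 8, 1, 1, 2]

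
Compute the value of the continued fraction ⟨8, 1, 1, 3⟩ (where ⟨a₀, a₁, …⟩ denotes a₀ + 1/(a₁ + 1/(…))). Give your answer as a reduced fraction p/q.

60/7

Start with 3.
1 + 1/(3/1) = 1 + 1/3 = 4/3
1 + 1/(4/3) = 1 + 3/4 = 7/4
8 + 1/(7/4) = 8 + 4/7 = 60/7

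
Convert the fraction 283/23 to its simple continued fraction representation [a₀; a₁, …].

[12; 3, 3, 2]

⌊283/23⌋ = 12, remainder 7
⌊23/7⌋ = 3, remainder 2
⌊7/2⌋ = 3, remainder 1
⌊2/1⌋ = 2, remainder 0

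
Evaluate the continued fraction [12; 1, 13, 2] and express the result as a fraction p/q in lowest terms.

375/29

a_0 = 12: 12/1
a_1 = 1: 13/1
a_2 = 13: 181/14
a_3 = 2: 375/29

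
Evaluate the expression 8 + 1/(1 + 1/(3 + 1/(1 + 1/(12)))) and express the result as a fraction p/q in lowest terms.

Work from the innermost term outward:
Start with 12.
1 + 1/(12/1) = 1 + 1/12 = 13/12
3 + 1/(13/12) = 3 + 12/13 = 51/13
1 + 1/(51/13) = 1 + 13/51 = 64/51
8 + 1/(64/51) = 8 + 51/64 = 563/64

563/64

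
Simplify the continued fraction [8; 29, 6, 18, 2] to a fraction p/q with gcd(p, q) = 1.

52488/6533

a_0 = 8: 8/1
a_1 = 29: 233/29
a_2 = 6: 1406/175
a_3 = 18: 25541/3179
a_4 = 2: 52488/6533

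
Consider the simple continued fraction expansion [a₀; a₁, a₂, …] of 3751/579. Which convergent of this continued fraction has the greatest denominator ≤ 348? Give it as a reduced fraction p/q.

a_0 = 6: 6/1  (≤ bound)
a_1 = 2: 13/2  (≤ bound)
a_2 = 11: 149/23  (≤ bound)
a_3 = 12: 1801/278  (≤ bound)
a_4 = 2: 3751/579  (> 348, stop)

1801/278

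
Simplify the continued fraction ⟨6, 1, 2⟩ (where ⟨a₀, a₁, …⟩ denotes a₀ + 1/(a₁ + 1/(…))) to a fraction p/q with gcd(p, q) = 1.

Compute successive convergents:
a_0 = 6: 6/1
a_1 = 1: 7/1
a_2 = 2: 20/3

20/3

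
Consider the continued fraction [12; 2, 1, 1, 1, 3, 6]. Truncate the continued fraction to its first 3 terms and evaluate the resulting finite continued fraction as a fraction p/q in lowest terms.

Start with 1.
2 + 1/(1/1) = 2 + 1/1 = 3/1
12 + 1/(3/1) = 12 + 1/3 = 37/3

37/3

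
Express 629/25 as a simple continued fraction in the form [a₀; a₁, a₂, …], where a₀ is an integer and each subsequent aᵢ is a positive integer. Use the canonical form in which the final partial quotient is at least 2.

629 = 25·25 + 4, so a_0 = 25
25 = 6·4 + 1, so a_1 = 6
4 = 4·1 + 0, so a_2 = 4

[25; 6, 4]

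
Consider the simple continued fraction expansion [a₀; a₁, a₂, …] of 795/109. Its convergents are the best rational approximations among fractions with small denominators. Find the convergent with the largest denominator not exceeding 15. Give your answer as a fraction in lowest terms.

List convergents until the denominator exceeds the bound:
a_0 = 7: 7/1  (≤ bound)
a_1 = 3: 22/3  (≤ bound)
a_2 = 2: 51/7  (≤ bound)
a_3 = 2: 124/17  (> 15, stop)

51/7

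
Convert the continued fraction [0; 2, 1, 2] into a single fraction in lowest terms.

Collapse the nested fraction from the inside out:
Start with 2.
1 + 1/(2/1) = 1 + 1/2 = 3/2
2 + 1/(3/2) = 2 + 2/3 = 8/3
0 + 1/(8/3) = 0 + 3/8 = 3/8

3/8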